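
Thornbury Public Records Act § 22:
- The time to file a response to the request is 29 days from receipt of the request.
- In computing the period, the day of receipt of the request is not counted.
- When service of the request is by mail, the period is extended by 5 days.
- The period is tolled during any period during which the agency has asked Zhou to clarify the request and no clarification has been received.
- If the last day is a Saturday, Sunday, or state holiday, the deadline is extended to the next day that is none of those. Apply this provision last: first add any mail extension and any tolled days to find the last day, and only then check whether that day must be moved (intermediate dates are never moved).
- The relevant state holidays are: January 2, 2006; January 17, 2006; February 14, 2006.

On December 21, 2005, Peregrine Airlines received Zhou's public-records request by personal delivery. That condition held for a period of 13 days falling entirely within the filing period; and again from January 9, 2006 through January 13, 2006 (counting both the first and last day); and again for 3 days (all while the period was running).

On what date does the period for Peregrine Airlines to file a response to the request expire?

29 days after December 21, 2005 is January 19, 2006.
Service was not by mail, so no mail extension applies.
Tolling adds 13 days: January 19, 2006 + 13 days = February 1, 2006.
From January 9, 2006 through January 13, 2006 inclusive is 5 days; tolling adds 5 days: February 1, 2006 + 5 days = February 6, 2006.
Tolling adds 3 days: February 6, 2006 + 3 days = February 9, 2006.
February 9, 2006 is a Thursday and not a state holiday, so no extension applies.

February 9, 2006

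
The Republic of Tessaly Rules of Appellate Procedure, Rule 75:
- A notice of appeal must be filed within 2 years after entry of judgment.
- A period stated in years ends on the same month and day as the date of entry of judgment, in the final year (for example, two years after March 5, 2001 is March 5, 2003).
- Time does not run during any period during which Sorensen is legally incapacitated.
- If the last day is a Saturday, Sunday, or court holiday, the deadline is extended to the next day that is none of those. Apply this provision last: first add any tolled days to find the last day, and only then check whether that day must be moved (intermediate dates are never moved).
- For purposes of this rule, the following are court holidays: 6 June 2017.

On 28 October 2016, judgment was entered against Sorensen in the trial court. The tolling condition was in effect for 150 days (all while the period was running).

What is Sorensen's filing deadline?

2 years after 28 October 2016 is October 28, 2018.
Tolling adds 150 days: October 28, 2018 + 150 days = March 27, 2019.
March 27, 2019 is a Wednesday and not a court holiday, so no extension applies.

March 27, 2019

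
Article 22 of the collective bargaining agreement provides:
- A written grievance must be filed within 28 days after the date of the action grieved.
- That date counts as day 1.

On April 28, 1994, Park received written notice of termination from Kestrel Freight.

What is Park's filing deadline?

May 25, 1994

Counting April 28, 1994 as day 1, day 28 is May 25, 1994.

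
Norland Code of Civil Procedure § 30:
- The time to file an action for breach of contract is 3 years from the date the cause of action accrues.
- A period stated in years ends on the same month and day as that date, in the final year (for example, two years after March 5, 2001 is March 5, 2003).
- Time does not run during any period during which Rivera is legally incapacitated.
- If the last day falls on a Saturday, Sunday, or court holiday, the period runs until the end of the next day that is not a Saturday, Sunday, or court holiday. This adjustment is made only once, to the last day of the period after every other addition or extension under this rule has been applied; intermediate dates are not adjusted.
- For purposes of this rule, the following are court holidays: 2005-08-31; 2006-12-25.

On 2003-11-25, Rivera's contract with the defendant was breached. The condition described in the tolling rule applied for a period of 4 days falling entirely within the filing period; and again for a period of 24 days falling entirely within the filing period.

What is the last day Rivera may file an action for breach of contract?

3 years after 2003-11-25 is November 25, 2006.
Tolling adds 4 days: November 25, 2006 + 4 days = November 29, 2006.
Tolling adds 24 days: November 29, 2006 + 24 days = December 23, 2006.
December 23, 2006 is Saturday; December 24, 2006 is Sunday; December 25, 2006 is a listed holiday. The next qualifying day is December 26, 2006.

December 26, 2006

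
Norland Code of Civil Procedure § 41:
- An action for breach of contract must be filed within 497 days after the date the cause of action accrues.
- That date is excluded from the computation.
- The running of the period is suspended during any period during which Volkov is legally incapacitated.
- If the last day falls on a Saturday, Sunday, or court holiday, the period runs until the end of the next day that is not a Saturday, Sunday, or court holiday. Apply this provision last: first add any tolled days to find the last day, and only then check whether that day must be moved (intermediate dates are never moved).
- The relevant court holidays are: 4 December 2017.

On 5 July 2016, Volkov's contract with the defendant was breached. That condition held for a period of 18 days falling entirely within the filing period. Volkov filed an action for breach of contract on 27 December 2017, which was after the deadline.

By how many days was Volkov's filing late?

22 days

497 days after 5 July 2016 is November 14, 2017.
Tolling adds 18 days: November 14, 2017 + 18 days = December 2, 2017.
December 2, 2017 is Saturday; December 3, 2017 is Sunday; December 4, 2017 is a listed holiday. The next qualifying day is December 5, 2017.
The deadline is December 5, 2017; from December 5, 2017 to December 27, 2017 is 22 days.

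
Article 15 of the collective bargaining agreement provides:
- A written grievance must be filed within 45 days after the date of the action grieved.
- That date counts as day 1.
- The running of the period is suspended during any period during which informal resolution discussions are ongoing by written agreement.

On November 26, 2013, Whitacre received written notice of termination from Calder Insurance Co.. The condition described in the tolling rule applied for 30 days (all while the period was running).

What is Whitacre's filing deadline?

Counting November 26, 2013 as day 1, day 45 is January 9, 2014.
Tolling adds 30 days: January 9, 2014 + 30 days = February 8, 2014.

February 8, 2014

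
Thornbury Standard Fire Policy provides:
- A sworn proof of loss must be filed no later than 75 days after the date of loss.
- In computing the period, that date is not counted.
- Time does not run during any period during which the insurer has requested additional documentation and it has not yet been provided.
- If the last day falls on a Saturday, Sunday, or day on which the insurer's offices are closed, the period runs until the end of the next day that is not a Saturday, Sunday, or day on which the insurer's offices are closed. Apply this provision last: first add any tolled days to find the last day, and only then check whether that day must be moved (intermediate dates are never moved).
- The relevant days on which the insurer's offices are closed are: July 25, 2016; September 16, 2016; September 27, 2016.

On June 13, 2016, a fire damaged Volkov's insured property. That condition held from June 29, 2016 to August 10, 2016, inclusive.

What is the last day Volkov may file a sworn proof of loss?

October 10, 2016

75 days after June 13, 2016 is August 27, 2016.
From June 29, 2016 through August 10, 2016 inclusive is 43 days; tolling adds 43 days: August 27, 2016 + 43 days = October 9, 2016.
October 9, 2016 is Sunday. The next qualifying day is October 10, 2016.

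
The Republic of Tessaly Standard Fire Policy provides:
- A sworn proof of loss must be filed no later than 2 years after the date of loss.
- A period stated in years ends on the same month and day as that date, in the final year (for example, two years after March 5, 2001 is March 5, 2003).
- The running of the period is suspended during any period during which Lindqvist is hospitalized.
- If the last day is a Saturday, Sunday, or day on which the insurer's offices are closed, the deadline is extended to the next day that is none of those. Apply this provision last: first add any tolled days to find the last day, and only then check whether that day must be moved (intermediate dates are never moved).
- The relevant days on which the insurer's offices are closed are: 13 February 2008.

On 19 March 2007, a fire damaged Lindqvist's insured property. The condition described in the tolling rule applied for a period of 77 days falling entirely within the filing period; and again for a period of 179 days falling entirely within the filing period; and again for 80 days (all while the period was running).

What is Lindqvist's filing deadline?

February 18, 2010

2 years after 19 March 2007 is March 19, 2009.
Tolling adds 77 days: March 19, 2009 + 77 days = June 4, 2009.
Tolling adds 179 days: June 4, 2009 + 179 days = November 30, 2009.
Tolling adds 80 days: November 30, 2009 + 80 days = February 18, 2010.
February 18, 2010 is a Thursday and not a day on which the insurer's offices are closed, so no extension applies.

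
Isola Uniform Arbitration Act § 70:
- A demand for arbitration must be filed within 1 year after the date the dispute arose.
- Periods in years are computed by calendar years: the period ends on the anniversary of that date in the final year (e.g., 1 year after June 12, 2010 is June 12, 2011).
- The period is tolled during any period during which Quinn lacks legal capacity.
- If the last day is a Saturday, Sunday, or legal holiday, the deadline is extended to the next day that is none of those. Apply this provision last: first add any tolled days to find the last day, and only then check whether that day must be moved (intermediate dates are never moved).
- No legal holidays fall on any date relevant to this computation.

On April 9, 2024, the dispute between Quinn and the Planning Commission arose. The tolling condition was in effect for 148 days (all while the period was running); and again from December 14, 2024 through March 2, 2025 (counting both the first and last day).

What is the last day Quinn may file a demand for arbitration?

1 year after April 9, 2024 is April 9, 2025.
Tolling adds 148 days: April 9, 2025 + 148 days = September 4, 2025.
From December 14, 2024 through March 2, 2025 inclusive is 79 days; tolling adds 79 days: September 4, 2025 + 79 days = November 22, 2025.
November 22, 2025 is Saturday; November 23, 2025 is Sunday. The next qualifying day is November 24, 2025.

November 24, 2025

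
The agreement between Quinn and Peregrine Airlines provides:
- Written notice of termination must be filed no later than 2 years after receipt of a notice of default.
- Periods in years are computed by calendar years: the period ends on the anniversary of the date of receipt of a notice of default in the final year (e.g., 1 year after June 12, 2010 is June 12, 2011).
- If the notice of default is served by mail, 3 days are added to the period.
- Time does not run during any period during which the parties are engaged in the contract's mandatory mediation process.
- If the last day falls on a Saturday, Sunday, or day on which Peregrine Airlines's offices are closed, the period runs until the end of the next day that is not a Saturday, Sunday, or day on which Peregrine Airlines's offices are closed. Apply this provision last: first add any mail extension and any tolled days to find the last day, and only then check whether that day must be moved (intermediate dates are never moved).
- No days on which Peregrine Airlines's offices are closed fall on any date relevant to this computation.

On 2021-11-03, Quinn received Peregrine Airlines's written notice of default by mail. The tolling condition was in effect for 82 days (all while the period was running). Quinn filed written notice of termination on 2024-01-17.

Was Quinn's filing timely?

2 years after 2021-11-03 is November 3, 2023.
Service was by mail, adding 3 days: November 3, 2023 + 3 days = November 6, 2023.
Tolling adds 82 days: November 6, 2023 + 82 days = January 27, 2024.
January 27, 2024 is Saturday; January 28, 2024 is Sunday. The next qualifying day is January 29, 2024.
The deadline is January 29, 2024; the filing on January 17, 2024 is on or before that date.

Yes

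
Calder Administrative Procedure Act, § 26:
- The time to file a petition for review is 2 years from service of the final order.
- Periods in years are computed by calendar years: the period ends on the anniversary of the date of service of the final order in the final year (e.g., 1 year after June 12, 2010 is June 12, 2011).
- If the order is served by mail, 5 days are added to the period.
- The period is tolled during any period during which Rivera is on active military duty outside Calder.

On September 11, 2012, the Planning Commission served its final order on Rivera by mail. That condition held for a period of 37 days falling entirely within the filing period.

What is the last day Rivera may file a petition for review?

October 23, 2014

2 years after September 11, 2012 is September 11, 2014.
Service was by mail, adding 5 days: September 11, 2014 + 5 days = September 16, 2014.
Tolling adds 37 days: September 16, 2014 + 37 days = October 23, 2014.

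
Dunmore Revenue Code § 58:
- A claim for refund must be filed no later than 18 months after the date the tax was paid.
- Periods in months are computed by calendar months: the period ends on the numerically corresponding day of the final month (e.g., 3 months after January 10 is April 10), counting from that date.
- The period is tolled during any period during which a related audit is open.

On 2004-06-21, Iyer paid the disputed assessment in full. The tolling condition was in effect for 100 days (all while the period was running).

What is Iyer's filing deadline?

18 months after 2004-06-21 is December 21, 2005.
Tolling adds 100 days: December 21, 2005 + 100 days = March 31, 2006.

March 31, 2006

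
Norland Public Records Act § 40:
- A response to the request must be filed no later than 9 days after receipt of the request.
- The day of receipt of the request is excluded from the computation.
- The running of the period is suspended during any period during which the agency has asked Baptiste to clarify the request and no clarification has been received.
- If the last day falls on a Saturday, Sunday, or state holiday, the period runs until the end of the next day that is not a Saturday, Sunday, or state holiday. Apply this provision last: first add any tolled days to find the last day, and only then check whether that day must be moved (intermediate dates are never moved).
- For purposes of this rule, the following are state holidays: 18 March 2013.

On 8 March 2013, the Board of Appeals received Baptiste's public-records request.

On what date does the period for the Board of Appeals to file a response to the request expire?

9 days after 8 March 2013 is March 17, 2013.
March 17, 2013 is Sunday; March 18, 2013 is a listed holiday. The next qualifying day is March 19, 2013.

March 19, 2013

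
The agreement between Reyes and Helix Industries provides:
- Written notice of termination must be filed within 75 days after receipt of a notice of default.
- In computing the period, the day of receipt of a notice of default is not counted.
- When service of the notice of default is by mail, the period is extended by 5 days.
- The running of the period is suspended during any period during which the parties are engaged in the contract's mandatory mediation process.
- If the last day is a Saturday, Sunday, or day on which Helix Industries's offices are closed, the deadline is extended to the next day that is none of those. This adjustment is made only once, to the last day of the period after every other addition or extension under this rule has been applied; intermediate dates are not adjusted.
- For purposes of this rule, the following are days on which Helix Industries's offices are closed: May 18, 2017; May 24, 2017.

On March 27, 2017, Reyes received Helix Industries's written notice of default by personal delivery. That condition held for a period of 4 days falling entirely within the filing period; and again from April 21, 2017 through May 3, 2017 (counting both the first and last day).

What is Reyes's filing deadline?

June 27, 2017

75 days after March 27, 2017 is June 10, 2017.
Service was not by mail, so no mail extension applies.
Tolling adds 4 days: June 10, 2017 + 4 days = June 14, 2017.
From April 21, 2017 through May 3, 2017 inclusive is 13 days; tolling adds 13 days: June 14, 2017 + 13 days = June 27, 2017.
June 27, 2017 is a Tuesday and not a day on which Helix Industries's offices are closed, so no extension applies.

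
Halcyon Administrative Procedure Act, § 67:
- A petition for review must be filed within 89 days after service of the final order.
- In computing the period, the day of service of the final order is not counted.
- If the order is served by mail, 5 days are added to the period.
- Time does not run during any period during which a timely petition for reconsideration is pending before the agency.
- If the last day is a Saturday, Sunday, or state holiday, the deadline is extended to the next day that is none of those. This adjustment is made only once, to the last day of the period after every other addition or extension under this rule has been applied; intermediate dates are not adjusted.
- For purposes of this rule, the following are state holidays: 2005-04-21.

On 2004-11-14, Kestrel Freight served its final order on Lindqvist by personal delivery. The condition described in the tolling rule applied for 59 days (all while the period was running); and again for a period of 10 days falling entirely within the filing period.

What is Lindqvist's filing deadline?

April 22, 2005

89 days after 2004-11-14 is February 11, 2005.
Service was not by mail, so no mail extension applies.
Tolling adds 59 days: February 11, 2005 + 59 days = April 11, 2005.
Tolling adds 10 days: April 11, 2005 + 10 days = April 21, 2005.
April 21, 2005 is a listed holiday. The next qualifying day is April 22, 2005.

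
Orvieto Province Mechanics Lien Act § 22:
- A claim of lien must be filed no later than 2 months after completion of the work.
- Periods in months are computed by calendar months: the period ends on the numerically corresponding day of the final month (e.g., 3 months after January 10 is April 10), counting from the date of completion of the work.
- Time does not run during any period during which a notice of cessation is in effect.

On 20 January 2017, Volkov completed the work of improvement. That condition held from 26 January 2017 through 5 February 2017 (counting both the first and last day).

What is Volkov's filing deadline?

2 months after 20 January 2017 is March 20, 2017.
From January 26, 2017 through February 5, 2017 inclusive is 11 days; tolling adds 11 days: March 20, 2017 + 11 days = March 31, 2017.

March 31, 2017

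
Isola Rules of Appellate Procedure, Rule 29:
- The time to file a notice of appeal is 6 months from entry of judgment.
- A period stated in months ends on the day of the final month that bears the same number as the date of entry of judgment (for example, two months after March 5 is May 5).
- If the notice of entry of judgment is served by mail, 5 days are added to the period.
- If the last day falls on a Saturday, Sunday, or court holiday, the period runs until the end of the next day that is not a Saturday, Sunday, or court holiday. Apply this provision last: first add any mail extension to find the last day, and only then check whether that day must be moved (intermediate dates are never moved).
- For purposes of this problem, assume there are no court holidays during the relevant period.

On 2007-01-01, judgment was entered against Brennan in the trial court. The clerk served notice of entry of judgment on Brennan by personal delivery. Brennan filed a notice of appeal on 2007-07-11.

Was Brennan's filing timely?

No

6 months after 2007-01-01 is July 1, 2007.
Service was not by mail, so no mail extension applies.
July 1, 2007 is Sunday. The next qualifying day is July 2, 2007.
The deadline is July 2, 2007; the filing on July 11, 2007 is after that date.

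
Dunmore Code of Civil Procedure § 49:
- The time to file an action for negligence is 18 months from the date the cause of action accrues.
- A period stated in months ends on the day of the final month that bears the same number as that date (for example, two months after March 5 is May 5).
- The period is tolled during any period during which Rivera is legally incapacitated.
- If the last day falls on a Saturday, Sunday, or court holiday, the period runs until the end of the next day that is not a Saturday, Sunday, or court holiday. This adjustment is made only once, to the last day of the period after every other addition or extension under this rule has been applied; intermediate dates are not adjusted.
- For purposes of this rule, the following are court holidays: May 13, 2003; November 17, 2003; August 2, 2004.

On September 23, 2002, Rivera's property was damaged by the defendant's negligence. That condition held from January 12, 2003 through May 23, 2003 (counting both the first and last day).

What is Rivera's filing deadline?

18 months after September 23, 2002 is March 23, 2004.
From January 12, 2003 through May 23, 2003 inclusive is 132 days; tolling adds 132 days: March 23, 2004 + 132 days = August 2, 2004.
August 2, 2004 is a listed holiday. The next qualifying day is August 3, 2004.

August 3, 2004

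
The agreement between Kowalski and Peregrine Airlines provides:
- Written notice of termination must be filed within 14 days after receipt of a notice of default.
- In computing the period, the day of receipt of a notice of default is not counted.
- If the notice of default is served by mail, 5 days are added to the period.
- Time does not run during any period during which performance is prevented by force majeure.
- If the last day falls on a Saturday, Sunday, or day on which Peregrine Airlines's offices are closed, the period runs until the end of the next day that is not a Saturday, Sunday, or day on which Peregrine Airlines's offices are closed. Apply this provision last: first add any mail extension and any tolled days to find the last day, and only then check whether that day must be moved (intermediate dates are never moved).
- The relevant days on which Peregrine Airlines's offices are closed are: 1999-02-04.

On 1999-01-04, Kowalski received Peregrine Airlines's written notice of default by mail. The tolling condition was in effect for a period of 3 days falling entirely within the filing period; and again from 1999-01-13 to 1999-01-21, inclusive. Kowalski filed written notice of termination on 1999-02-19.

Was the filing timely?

14 days after 1999-01-04 is January 18, 1999.
Service was by mail, adding 5 days: January 18, 1999 + 5 days = January 23, 1999.
Tolling adds 3 days: January 23, 1999 + 3 days = January 26, 1999.
From January 13, 1999 through January 21, 1999 inclusive is 9 days; tolling adds 9 days: January 26, 1999 + 9 days = February 4, 1999.
February 4, 1999 is a listed holiday. The next qualifying day is February 5, 1999.
The deadline is February 5, 1999; the filing on February 19, 1999 is after that date.

No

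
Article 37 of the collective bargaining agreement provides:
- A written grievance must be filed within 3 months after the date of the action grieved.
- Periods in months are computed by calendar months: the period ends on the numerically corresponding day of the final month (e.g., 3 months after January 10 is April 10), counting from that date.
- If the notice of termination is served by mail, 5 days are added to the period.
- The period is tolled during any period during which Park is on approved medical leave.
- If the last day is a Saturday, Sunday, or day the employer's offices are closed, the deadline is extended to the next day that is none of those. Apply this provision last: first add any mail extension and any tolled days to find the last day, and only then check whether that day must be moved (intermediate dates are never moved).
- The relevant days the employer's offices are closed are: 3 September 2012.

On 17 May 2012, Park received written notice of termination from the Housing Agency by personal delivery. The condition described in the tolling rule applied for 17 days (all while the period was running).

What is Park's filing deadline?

3 months after 17 May 2012 is August 17, 2012.
Service was not by mail, so no mail extension applies.
Tolling adds 17 days: August 17, 2012 + 17 days = September 3, 2012.
September 3, 2012 is a listed holiday. The next qualifying day is September 4, 2012.

September 4, 2012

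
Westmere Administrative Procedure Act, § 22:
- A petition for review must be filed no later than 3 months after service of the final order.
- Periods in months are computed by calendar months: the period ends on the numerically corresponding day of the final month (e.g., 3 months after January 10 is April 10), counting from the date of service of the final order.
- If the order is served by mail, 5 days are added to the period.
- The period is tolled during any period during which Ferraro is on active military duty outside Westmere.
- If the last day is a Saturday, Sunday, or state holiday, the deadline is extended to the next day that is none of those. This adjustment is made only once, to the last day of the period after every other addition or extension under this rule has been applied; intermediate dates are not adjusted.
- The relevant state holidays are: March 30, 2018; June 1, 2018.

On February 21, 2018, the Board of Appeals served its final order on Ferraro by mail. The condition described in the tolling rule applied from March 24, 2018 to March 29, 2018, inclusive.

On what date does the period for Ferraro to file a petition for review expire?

June 4, 2018

3 months after February 21, 2018 is May 21, 2018.
Service was by mail, adding 5 days: May 21, 2018 + 5 days = May 26, 2018.
From March 24, 2018 through March 29, 2018 inclusive is 6 days; tolling adds 6 days: May 26, 2018 + 6 days = June 1, 2018.
June 1, 2018 is a listed holiday; June 2, 2018 is Saturday; June 3, 2018 is Sunday. The next qualifying day is June 4, 2018.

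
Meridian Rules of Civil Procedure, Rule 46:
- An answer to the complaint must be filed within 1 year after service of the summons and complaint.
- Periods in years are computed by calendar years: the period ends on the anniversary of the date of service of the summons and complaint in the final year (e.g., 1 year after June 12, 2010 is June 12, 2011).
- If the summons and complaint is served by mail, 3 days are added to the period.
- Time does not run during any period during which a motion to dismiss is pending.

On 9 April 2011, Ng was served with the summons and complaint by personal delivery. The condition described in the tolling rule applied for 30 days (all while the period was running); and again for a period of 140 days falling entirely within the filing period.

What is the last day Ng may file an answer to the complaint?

1 year after 9 April 2011 is April 9, 2012.
Service was not by mail, so no mail extension applies.
Tolling adds 30 days: April 9, 2012 + 30 days = May 9, 2012.
Tolling adds 140 days: May 9, 2012 + 140 days = September 26, 2012.

September 26, 2012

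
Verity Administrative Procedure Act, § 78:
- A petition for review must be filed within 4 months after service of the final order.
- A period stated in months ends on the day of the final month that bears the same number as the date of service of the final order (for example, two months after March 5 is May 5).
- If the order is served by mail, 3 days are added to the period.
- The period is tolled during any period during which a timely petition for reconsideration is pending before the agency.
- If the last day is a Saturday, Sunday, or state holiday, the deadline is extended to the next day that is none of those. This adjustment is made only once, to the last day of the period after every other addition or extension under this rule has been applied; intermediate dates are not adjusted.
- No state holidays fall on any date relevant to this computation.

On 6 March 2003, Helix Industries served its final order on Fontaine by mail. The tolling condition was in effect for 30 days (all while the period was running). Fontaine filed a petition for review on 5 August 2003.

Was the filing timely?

Yes

4 months after 6 March 2003 is July 6, 2003.
Service was by mail, adding 3 days: July 6, 2003 + 3 days = July 9, 2003.
Tolling adds 30 days: July 9, 2003 + 30 days = August 8, 2003.
August 8, 2003 is a Friday and not a state holiday, so no extension applies.
The deadline is August 8, 2003; the filing on August 5, 2003 is on or before that date.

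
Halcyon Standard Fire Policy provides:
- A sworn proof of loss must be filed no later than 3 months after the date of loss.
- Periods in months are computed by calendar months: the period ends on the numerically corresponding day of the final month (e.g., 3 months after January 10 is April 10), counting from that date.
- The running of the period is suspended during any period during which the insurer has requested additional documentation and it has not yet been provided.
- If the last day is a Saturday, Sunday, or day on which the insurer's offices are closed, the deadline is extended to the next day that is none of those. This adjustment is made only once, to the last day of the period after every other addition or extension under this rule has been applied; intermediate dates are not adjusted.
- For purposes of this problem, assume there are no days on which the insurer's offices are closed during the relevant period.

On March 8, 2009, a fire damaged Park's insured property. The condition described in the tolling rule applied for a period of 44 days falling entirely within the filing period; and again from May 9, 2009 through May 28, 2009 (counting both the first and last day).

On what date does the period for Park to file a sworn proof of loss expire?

3 months after March 8, 2009 is June 8, 2009.
Tolling adds 44 days: June 8, 2009 + 44 days = July 22, 2009.
From May 9, 2009 through May 28, 2009 inclusive is 20 days; tolling adds 20 days: July 22, 2009 + 20 days = August 11, 2009.
August 11, 2009 is a Tuesday and not a day on which the insurer's offices are closed, so no extension applies.

August 11, 2009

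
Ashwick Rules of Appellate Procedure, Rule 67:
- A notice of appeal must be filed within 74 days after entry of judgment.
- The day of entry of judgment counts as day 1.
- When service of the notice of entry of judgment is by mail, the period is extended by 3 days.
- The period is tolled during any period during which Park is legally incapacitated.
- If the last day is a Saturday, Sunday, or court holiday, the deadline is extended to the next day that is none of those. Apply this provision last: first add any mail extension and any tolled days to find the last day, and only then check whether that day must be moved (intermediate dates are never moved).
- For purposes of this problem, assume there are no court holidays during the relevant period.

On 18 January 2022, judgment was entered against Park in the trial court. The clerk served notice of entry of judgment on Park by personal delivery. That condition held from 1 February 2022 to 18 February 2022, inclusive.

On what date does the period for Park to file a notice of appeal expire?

April 19, 2022

Counting 18 January 2022 as day 1, day 74 is April 1, 2022.
Service was not by mail, so no mail extension applies.
From February 1, 2022 through February 18, 2022 inclusive is 18 days; tolling adds 18 days: April 1, 2022 + 18 days = April 19, 2022.
April 19, 2022 is a Tuesday and not a court holiday, so no extension applies.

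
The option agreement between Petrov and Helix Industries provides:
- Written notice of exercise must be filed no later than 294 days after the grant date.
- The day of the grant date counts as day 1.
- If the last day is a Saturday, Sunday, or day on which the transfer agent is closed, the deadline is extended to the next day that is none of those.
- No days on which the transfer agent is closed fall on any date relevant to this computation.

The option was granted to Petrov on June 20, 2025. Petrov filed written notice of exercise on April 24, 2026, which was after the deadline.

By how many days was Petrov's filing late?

Counting June 20, 2025 as day 1, day 294 is April 9, 2026.
April 9, 2026 is a Thursday and not a day on which the transfer agent is closed, so no extension applies.
The deadline is April 9, 2026; from April 9, 2026 to April 24, 2026 is 15 days.

15 days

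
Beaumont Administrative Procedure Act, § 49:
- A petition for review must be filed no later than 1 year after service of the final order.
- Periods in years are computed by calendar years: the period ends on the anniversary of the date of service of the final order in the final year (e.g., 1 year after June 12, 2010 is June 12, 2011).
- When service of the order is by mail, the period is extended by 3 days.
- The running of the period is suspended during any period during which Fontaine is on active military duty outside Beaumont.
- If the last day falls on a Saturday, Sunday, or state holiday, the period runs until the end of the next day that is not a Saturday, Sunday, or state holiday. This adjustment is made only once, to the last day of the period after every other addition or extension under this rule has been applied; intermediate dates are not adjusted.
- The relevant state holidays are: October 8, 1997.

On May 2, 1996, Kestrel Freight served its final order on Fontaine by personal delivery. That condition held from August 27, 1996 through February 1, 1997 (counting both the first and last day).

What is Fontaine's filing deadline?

October 9, 1997

1 year after May 2, 1996 is May 2, 1997.
Service was not by mail, so no mail extension applies.
From August 27, 1996 through February 1, 1997 inclusive is 159 days; tolling adds 159 days: May 2, 1997 + 159 days = October 8, 1997.
October 8, 1997 is a listed holiday. The next qualifying day is October 9, 1997.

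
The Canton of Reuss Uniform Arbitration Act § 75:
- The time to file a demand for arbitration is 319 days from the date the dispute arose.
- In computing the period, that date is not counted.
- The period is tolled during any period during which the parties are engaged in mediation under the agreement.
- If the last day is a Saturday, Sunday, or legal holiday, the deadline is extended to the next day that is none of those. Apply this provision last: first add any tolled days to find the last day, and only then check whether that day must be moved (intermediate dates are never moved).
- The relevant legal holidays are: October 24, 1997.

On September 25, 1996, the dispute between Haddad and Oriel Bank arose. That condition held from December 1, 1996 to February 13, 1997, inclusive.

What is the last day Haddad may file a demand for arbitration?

October 27, 1997

319 days after September 25, 1996 is August 10, 1997.
From December 1, 1996 through February 13, 1997 inclusive is 75 days; tolling adds 75 days: August 10, 1997 + 75 days = October 24, 1997.
October 24, 1997 is a listed holiday; October 25, 1997 is Saturday; October 26, 1997 is Sunday. The next qualifying day is October 27, 1997.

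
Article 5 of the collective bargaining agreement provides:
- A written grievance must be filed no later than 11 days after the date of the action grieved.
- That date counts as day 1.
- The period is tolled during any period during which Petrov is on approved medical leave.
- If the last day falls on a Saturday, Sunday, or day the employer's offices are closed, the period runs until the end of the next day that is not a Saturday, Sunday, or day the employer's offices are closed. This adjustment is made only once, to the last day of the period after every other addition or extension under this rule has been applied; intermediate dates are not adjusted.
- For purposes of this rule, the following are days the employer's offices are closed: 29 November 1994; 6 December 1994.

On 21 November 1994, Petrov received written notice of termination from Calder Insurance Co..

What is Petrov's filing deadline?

December 1, 1994

Counting 21 November 1994 as day 1, day 11 is December 1, 1994.
December 1, 1994 is a Thursday and not a day the employer's offices are closed, so no extension applies.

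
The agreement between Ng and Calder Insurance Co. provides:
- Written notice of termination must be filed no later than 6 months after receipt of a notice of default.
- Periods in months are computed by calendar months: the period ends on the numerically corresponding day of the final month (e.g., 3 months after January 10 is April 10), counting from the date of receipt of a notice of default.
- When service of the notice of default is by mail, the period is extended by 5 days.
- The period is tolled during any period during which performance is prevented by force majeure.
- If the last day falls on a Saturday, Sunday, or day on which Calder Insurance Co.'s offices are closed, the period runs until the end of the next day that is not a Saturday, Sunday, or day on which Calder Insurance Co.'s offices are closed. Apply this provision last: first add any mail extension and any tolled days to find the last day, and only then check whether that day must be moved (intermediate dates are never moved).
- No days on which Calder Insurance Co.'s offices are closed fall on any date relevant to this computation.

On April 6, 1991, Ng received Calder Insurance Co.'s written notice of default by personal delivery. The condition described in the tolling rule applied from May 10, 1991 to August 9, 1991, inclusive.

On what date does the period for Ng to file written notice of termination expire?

January 6, 1992

6 months after April 6, 1991 is October 6, 1991.
Service was not by mail, so no mail extension applies.
From May 10, 1991 through August 9, 1991 inclusive is 92 days; tolling adds 92 days: October 6, 1991 + 92 days = January 6, 1992.
January 6, 1992 is a Monday and not a day on which Calder Insurance Co.'s offices are closed, so no extension applies.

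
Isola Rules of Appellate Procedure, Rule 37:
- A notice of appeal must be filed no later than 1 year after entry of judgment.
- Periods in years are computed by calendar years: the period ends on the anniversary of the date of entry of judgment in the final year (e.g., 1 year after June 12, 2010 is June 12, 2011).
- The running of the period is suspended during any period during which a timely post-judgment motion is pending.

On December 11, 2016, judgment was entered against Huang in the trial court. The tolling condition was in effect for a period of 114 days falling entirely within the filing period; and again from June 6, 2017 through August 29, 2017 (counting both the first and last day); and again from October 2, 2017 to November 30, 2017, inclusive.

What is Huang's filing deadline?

1 year after December 11, 2016 is December 11, 2017.
Tolling adds 114 days: December 11, 2017 + 114 days = April 4, 2018.
From June 6, 2017 through August 29, 2017 inclusive is 85 days; tolling adds 85 days: April 4, 2018 + 85 days = June 28, 2018.
From October 2, 2017 through November 30, 2017 inclusive is 60 days; tolling adds 60 days: June 28, 2018 + 60 days = August 27, 2018.

August 27, 2018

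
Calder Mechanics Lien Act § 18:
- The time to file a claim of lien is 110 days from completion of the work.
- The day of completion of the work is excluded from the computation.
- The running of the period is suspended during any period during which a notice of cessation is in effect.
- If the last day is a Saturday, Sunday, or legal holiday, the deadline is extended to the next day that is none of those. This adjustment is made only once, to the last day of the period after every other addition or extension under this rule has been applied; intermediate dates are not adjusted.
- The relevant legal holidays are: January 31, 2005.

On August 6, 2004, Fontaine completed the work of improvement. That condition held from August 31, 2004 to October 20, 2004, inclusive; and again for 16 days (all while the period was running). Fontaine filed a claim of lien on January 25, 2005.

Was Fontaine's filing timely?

Yes

110 days after August 6, 2004 is November 24, 2004.
From August 31, 2004 through October 20, 2004 inclusive is 51 days; tolling adds 51 days: November 24, 2004 + 51 days = January 14, 2005.
Tolling adds 16 days: January 14, 2005 + 16 days = January 30, 2005.
January 30, 2005 is Sunday; January 31, 2005 is a listed holiday. The next qualifying day is February 1, 2005.
The deadline is February 1, 2005; the filing on January 25, 2005 is on or before that date.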